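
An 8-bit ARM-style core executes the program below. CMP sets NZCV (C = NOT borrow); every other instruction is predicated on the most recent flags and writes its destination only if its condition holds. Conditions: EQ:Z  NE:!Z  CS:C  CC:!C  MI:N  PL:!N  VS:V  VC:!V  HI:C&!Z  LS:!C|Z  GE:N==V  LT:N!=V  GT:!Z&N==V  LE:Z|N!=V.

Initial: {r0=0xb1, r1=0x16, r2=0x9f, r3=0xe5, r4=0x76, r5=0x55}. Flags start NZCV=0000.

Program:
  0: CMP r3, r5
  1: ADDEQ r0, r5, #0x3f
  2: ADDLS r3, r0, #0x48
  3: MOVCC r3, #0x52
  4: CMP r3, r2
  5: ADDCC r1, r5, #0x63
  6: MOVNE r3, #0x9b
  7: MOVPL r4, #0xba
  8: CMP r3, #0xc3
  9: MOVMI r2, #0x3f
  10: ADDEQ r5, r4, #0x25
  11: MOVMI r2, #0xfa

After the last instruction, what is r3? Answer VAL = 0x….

[0] flags=1010 → (cmp)
[1] flags=1010 EQ?F → skip
[2] flags=1010 LS?F → skip
[3] flags=1010 CC?F → skip
[4] flags=0010 → (cmp)
[5] flags=0010 CC?F → skip
[6] flags=0010 NE?T → r3=0x9b
[7] flags=0010 PL?T → r4=0xba
[8] flags=1000 → (cmp)
[9] flags=1000 MI?T → r2=0x3f
[10] flags=1000 EQ?F → skip
[11] flags=1000 MI?T → r2=0xfa

VAL = 0x9b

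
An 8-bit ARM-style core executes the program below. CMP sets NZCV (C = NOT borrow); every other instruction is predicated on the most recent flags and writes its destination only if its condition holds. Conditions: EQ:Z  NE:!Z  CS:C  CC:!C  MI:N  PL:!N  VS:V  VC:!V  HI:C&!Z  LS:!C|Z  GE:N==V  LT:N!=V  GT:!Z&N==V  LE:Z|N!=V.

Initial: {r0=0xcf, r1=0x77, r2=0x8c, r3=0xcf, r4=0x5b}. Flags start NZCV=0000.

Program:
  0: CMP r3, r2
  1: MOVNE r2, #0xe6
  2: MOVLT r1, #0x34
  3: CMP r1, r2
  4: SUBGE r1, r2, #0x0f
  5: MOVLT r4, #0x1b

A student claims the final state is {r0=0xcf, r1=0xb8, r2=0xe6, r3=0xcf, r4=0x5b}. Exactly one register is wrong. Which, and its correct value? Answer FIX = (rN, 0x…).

0: ✓ CMP  NZCV=0010
1: ✓ MOVNE  r2←0xe6
2: · MOVLT
3: ✓ CMP  NZCV=1001
4: ✓ SUBGE  r1←0xd7
5: · MOVLT

FIX = (r1, 0xd7)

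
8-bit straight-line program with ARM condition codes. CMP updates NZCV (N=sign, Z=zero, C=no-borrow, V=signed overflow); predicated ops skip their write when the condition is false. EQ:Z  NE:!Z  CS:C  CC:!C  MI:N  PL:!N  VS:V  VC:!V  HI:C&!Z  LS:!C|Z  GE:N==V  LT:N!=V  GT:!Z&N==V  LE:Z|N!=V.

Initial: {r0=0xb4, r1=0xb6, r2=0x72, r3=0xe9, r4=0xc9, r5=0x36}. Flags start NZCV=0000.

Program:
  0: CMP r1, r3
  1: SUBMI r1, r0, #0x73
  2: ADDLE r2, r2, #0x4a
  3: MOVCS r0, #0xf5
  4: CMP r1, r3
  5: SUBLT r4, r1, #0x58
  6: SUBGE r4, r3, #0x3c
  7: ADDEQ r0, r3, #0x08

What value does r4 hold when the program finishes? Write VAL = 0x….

0: ✓ CMP  NZCV=1000
1: ✓ SUBMI  r1←0x41
2: ✓ ADDLE  r2←0xbc
3: · MOVCS
4: ✓ CMP  NZCV=0000
5: · SUBLT
6: ✓ SUBGE  r4←0xad
7: · ADDEQ

VAL = 0xad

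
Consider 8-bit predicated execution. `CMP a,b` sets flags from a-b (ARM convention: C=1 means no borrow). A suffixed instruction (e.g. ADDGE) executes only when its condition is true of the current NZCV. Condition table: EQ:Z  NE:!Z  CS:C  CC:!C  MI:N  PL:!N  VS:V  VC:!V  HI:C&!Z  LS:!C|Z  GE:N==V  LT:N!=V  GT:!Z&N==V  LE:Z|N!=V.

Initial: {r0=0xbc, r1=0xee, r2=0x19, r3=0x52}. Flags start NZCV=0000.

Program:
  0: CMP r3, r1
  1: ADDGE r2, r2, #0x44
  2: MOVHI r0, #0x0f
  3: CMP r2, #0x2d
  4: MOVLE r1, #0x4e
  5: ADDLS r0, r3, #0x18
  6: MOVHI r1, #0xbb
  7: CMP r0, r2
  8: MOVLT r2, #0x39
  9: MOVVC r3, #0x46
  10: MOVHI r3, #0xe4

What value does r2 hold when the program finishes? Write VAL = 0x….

0: ✓ CMP  NZCV=0000
1: ✓ ADDGE  r2←0x5d
2: · MOVHI
3: ✓ CMP  NZCV=0010
4: · MOVLE
5: · ADDLS
6: ✓ MOVHI  r1←0xbb
7: ✓ CMP  NZCV=0011
8: ✓ MOVLT  r2←0x39
9: · MOVVC
10: ✓ MOVHI  r3←0xe4

VAL = 0x39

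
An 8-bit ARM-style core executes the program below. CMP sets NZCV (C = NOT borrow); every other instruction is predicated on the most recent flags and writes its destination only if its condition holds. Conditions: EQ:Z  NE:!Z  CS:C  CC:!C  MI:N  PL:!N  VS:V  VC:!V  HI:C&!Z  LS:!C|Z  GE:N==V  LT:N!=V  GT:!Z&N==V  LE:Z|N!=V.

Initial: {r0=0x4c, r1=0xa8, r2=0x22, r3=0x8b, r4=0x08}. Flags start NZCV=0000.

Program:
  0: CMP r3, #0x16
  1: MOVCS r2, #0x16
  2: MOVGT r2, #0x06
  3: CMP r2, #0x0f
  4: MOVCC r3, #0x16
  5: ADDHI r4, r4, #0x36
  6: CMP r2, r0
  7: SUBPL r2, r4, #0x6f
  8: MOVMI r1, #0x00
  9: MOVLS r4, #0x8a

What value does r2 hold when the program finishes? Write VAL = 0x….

VAL = 0x16

0: ✓ CMP  NZCV=0011
1: ✓ MOVCS  r2←0x16
2: · MOVGT
3: ✓ CMP  NZCV=0010
4: · MOVCC
5: ✓ ADDHI  r4←0x3e
6: ✓ CMP  NZCV=1000
7: · SUBPL
8: ✓ MOVMI  r1←0x00
9: ✓ MOVLS  r4←0x8a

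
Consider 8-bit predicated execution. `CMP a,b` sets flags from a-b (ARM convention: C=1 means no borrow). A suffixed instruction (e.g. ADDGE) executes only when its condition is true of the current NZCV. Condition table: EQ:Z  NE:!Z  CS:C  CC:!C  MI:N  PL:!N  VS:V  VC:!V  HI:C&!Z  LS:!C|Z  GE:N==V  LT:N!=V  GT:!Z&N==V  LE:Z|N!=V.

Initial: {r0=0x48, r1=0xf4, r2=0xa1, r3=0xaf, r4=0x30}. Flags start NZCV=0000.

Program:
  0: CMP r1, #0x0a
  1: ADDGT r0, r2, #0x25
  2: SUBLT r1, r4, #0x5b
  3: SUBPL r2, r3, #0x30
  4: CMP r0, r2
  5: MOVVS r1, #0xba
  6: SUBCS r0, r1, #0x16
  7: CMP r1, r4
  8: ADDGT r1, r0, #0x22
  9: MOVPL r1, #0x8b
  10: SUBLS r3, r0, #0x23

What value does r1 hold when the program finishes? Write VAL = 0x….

VAL = 0xba

0: ✓ CMP  NZCV=1010
1: · ADDGT
2: ✓ SUBLT  r1←0xd5
3: · SUBPL
4: ✓ CMP  NZCV=1001
5: ✓ MOVVS  r1←0xba
6: · SUBCS
7: ✓ CMP  NZCV=1010
8: · ADDGT
9: · MOVPL
10: · SUBLS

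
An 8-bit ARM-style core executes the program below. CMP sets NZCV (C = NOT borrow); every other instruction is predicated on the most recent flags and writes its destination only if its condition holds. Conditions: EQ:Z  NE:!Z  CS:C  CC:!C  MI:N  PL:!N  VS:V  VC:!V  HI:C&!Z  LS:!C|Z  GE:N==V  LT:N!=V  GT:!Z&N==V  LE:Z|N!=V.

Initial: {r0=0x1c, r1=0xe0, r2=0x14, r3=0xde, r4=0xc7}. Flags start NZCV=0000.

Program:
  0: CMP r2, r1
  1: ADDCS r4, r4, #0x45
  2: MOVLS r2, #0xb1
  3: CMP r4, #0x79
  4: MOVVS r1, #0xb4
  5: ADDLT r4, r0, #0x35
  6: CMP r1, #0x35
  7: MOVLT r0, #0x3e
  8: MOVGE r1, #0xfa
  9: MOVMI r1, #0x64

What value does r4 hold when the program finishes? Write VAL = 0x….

VAL = 0x51

0: ✓ CMP  NZCV=0000
1: · ADDCS
2: ✓ MOVLS  r2←0xb1
3: ✓ CMP  NZCV=0011
4: ✓ MOVVS  r1←0xb4
5: ✓ ADDLT  r4←0x51
6: ✓ CMP  NZCV=0011
7: ✓ MOVLT  r0←0x3e
8: · MOVGE
9: · MOVMI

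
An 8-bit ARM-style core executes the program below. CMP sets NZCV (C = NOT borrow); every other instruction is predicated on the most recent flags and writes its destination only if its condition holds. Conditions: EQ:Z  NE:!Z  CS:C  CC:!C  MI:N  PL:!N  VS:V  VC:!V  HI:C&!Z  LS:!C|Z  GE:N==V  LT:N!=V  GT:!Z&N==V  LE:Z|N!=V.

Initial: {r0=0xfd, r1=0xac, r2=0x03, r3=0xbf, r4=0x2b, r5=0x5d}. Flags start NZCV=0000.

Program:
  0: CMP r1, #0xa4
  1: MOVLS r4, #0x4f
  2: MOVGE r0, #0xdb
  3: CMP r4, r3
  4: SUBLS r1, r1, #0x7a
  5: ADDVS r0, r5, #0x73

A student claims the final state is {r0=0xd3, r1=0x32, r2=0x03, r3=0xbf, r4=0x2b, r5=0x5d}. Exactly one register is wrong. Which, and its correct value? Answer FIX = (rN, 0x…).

[0] flags=0010 → (cmp)
[1] flags=0010 LS?F → skip
[2] flags=0010 GE?T → r0=0xdb
[3] flags=0000 → (cmp)
[4] flags=0000 LS?T → r1=0x32
[5] flags=0000 VS?F → skip

FIX = (r0, 0xdb)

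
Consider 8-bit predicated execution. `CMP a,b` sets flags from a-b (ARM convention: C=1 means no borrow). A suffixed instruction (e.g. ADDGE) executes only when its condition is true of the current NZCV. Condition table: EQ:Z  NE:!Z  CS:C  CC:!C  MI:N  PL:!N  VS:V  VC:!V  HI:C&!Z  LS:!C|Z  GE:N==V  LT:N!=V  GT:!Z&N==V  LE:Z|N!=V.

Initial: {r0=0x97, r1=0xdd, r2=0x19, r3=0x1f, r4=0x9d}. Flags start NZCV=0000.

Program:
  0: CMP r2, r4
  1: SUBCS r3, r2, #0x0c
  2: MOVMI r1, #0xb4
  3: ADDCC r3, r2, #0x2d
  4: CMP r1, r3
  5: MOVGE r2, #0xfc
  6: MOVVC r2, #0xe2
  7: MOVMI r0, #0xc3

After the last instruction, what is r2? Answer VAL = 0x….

VAL = 0xe2

[0] flags=0000 → (cmp)
[1] flags=0000 CS?F → skip
[2] flags=0000 MI?F → skip
[3] flags=0000 CC?T → r3=0x46
[4] flags=1010 → (cmp)
[5] flags=1010 GE?F → skip
[6] flags=1010 VC?T → r2=0xe2
[7] flags=1010 MI?T → r0=0xc3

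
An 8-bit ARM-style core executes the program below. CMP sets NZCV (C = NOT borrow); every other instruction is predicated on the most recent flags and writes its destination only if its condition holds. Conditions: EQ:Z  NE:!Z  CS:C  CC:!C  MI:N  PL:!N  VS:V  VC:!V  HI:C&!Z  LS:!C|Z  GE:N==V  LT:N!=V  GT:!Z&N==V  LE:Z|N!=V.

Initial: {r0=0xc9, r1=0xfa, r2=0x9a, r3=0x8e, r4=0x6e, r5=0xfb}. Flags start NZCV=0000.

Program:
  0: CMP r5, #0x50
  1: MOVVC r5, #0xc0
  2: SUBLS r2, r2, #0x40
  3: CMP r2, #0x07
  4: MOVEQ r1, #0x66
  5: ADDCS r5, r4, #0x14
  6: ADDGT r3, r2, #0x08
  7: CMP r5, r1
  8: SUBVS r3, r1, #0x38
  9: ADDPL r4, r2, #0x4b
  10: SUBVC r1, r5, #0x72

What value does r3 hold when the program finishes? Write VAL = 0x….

[0] flags=1010 → (cmp)
[1] flags=1010 VC?T → r5=0xc0
[2] flags=1010 LS?F → skip
[3] flags=1010 → (cmp)
[4] flags=1010 EQ?F → skip
[5] flags=1010 CS?T → r5=0x82
[6] flags=1010 GT?F → skip
[7] flags=1000 → (cmp)
[8] flags=1000 VS?F → skip
[9] flags=1000 PL?F → skip
[10] flags=1000 VC?T → r1=0x10

VAL = 0x8e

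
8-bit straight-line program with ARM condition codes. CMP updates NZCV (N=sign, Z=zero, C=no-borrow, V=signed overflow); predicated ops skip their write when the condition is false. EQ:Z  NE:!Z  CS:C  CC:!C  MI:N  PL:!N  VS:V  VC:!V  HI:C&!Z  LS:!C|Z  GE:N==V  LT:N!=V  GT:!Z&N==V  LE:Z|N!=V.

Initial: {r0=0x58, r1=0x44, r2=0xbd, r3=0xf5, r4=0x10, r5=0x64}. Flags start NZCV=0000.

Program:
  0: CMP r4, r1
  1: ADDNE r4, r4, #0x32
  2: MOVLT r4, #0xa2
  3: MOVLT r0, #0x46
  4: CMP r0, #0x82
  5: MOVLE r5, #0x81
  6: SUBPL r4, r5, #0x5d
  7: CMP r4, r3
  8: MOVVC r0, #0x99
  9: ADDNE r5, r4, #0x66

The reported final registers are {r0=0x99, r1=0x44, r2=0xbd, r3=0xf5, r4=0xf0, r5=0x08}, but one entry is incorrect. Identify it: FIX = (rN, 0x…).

0: ✓ CMP  NZCV=1000
1: ✓ ADDNE  r4←0x42
2: ✓ MOVLT  r4←0xa2
3: ✓ MOVLT  r0←0x46
4: ✓ CMP  NZCV=1001
5: · MOVLE
6: · SUBPL
7: ✓ CMP  NZCV=1000
8: ✓ MOVVC  r0←0x99
9: ✓ ADDNE  r5←0x08

FIX = (r4, 0xa2)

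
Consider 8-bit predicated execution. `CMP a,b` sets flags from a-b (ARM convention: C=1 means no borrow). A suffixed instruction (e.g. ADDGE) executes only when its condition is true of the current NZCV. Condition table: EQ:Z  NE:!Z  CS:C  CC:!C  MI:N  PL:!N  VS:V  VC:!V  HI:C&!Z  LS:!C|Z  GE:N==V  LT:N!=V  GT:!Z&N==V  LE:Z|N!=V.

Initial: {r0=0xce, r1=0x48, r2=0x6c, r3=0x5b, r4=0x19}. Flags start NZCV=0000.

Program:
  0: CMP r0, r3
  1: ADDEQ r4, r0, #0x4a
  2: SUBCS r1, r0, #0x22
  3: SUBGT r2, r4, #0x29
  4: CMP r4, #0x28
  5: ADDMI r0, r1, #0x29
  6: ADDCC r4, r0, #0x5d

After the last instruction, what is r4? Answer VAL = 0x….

0: ✓ CMP  NZCV=0011
1: · ADDEQ
2: ✓ SUBCS  r1←0xac
3: · SUBGT
4: ✓ CMP  NZCV=1000
5: ✓ ADDMI  r0←0xd5
6: ✓ ADDCC  r4←0x32

VAL = 0x32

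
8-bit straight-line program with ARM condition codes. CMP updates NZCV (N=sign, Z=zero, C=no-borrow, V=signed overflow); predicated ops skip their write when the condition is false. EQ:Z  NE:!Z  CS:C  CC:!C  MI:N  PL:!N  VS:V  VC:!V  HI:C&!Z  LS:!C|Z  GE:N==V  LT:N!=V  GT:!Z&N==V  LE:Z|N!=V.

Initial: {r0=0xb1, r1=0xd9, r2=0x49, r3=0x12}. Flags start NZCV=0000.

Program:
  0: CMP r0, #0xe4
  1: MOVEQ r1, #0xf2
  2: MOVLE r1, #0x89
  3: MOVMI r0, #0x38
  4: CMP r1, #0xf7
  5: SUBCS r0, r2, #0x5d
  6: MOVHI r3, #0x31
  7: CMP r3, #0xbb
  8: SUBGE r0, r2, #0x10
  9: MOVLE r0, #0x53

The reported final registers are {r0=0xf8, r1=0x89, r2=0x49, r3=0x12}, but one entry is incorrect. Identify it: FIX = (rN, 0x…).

0: ✓ CMP  NZCV=1000
1: · MOVEQ
2: ✓ MOVLE  r1←0x89
3: ✓ MOVMI  r0←0x38
4: ✓ CMP  NZCV=1000
5: · SUBCS
6: · MOVHI
7: ✓ CMP  NZCV=0000
8: ✓ SUBGE  r0←0x39
9: · MOVLE

FIX = (r0, 0x39)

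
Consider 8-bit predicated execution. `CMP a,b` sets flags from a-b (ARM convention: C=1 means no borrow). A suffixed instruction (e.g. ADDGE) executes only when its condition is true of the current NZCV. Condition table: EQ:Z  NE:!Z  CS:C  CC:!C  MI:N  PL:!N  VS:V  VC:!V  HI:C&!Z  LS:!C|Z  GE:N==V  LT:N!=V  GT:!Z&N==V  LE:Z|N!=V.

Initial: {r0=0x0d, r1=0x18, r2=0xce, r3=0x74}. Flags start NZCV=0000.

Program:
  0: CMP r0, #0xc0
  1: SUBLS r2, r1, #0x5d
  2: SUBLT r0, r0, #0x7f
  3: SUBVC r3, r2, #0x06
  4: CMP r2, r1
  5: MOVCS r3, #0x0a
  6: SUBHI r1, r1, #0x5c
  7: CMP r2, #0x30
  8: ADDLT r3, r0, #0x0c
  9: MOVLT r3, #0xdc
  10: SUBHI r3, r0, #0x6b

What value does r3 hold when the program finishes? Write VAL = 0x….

VAL = 0xa2

0: ✓ CMP  NZCV=0000
1: ✓ SUBLS  r2←0xbb
2: · SUBLT
3: ✓ SUBVC  r3←0xb5
4: ✓ CMP  NZCV=1010
5: ✓ MOVCS  r3←0x0a
6: ✓ SUBHI  r1←0xbc
7: ✓ CMP  NZCV=1010
8: ✓ ADDLT  r3←0x19
9: ✓ MOVLT  r3←0xdc
10: ✓ SUBHI  r3←0xa2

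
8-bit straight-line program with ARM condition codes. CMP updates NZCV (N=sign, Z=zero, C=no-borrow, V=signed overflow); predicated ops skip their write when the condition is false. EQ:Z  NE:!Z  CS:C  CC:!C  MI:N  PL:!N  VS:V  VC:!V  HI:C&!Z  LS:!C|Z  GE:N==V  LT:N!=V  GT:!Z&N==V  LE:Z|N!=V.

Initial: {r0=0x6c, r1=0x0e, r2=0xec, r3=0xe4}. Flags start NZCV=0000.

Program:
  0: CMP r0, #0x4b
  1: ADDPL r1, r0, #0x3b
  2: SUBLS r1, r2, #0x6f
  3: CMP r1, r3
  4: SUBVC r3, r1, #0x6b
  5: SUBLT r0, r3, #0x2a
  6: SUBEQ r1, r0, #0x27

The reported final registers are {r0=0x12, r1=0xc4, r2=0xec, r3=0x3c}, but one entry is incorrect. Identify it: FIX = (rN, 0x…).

[0] flags=0010 → (cmp)
[1] flags=0010 PL?T → r1=0xa7
[2] flags=0010 LS?F → skip
[3] flags=1000 → (cmp)
[4] flags=1000 VC?T → r3=0x3c
[5] flags=1000 LT?T → r0=0x12
[6] flags=1000 EQ?F → skip

FIX = (r1, 0xa7)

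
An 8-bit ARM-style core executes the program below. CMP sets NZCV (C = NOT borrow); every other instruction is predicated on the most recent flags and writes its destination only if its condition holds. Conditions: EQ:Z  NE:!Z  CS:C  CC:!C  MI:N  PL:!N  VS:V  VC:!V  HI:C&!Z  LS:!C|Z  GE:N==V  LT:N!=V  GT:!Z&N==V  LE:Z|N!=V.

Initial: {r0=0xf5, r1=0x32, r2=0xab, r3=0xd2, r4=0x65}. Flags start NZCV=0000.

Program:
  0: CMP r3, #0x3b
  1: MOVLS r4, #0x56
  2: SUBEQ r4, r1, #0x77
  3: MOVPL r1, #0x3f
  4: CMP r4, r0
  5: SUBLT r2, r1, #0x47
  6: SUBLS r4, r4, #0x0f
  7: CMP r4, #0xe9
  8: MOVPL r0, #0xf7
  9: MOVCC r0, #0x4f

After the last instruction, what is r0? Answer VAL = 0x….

VAL = 0x4f

0: ✓ CMP  NZCV=1010
1: · MOVLS
2: · SUBEQ
3: · MOVPL
4: ✓ CMP  NZCV=0000
5: · SUBLT
6: ✓ SUBLS  r4←0x56
7: ✓ CMP  NZCV=0000
8: ✓ MOVPL  r0←0xf7
9: ✓ MOVCC  r0←0x4f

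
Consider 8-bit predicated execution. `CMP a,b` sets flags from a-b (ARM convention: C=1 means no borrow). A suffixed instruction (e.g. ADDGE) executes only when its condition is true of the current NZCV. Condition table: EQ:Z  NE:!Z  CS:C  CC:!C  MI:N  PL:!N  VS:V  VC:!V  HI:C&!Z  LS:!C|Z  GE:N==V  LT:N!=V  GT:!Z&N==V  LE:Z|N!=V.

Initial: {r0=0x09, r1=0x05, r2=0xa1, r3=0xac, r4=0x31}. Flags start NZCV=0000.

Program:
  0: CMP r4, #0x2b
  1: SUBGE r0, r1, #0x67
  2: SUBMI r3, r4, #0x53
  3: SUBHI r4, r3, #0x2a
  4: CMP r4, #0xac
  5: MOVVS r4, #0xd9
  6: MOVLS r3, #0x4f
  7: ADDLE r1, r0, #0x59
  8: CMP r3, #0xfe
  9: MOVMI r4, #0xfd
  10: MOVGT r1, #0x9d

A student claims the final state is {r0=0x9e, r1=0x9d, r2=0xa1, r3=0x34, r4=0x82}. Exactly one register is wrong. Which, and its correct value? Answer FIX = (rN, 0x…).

FIX = (r3, 0x4f)

0: ✓ CMP  NZCV=0010
1: ✓ SUBGE  r0←0x9e
2: · SUBMI
3: ✓ SUBHI  r4←0x82
4: ✓ CMP  NZCV=1000
5: · MOVVS
6: ✓ MOVLS  r3←0x4f
7: ✓ ADDLE  r1←0xf7
8: ✓ CMP  NZCV=0000
9: · MOVMI
10: ✓ MOVGT  r1←0x9d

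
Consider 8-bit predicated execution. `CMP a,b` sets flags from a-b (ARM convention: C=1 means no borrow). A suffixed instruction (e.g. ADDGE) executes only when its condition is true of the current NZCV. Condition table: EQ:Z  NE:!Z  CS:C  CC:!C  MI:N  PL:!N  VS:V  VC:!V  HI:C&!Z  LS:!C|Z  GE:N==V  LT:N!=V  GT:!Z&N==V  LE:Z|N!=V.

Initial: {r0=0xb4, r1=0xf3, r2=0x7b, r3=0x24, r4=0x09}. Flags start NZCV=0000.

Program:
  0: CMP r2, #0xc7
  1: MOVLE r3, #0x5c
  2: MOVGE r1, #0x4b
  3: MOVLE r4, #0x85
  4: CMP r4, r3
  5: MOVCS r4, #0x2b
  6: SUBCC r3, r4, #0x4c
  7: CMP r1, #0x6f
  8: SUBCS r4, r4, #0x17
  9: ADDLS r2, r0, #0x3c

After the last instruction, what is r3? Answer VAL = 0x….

[0] flags=1001 → (cmp)
[1] flags=1001 LE?F → skip
[2] flags=1001 GE?T → r1=0x4b
[3] flags=1001 LE?F → skip
[4] flags=1000 → (cmp)
[5] flags=1000 CS?F → skip
[6] flags=1000 CC?T → r3=0xbd
[7] flags=1000 → (cmp)
[8] flags=1000 CS?F → skip
[9] flags=1000 LS?T → r2=0xf0

VAL = 0xbd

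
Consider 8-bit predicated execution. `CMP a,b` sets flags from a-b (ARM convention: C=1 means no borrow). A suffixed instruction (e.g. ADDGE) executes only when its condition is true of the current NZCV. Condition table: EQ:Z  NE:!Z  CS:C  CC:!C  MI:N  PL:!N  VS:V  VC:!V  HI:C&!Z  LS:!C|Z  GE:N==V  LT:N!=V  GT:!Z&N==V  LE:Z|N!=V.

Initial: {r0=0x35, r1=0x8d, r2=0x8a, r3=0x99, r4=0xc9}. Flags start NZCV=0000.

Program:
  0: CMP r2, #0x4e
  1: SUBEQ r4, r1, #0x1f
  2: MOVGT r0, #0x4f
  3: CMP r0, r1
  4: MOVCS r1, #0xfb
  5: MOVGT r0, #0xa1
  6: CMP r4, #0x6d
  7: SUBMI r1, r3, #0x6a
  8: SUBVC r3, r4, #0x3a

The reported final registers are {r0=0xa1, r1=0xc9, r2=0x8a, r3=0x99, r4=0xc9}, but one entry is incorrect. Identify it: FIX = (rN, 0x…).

[0] flags=0011 → (cmp)
[1] flags=0011 EQ?F → skip
[2] flags=0011 GT?F → skip
[3] flags=1001 → (cmp)
[4] flags=1001 CS?F → skip
[5] flags=1001 GT?T → r0=0xa1
[6] flags=0011 → (cmp)
[7] flags=0011 MI?F → skip
[8] flags=0011 VC?F → skip

FIX = (r1, 0x8d)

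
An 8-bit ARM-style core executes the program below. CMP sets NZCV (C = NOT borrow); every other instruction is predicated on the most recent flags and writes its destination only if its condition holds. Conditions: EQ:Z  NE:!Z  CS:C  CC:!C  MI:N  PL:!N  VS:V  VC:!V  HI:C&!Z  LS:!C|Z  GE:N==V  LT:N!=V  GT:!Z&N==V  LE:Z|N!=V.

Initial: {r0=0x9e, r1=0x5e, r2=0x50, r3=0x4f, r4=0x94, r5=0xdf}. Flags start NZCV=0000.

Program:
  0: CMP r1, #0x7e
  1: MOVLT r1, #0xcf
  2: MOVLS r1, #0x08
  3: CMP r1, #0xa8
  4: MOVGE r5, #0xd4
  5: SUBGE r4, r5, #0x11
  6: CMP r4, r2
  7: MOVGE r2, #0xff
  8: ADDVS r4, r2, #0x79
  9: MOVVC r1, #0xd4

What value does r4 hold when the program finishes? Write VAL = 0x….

VAL = 0xc9

[0] flags=1000 → (cmp)
[1] flags=1000 LT?T → r1=0xcf
[2] flags=1000 LS?T → r1=0x08
[3] flags=0000 → (cmp)
[4] flags=0000 GE?T → r5=0xd4
[5] flags=0000 GE?T → r4=0xc3
[6] flags=0011 → (cmp)
[7] flags=0011 GE?F → skip
[8] flags=0011 VS?T → r4=0xc9
[9] flags=0011 VC?F → skip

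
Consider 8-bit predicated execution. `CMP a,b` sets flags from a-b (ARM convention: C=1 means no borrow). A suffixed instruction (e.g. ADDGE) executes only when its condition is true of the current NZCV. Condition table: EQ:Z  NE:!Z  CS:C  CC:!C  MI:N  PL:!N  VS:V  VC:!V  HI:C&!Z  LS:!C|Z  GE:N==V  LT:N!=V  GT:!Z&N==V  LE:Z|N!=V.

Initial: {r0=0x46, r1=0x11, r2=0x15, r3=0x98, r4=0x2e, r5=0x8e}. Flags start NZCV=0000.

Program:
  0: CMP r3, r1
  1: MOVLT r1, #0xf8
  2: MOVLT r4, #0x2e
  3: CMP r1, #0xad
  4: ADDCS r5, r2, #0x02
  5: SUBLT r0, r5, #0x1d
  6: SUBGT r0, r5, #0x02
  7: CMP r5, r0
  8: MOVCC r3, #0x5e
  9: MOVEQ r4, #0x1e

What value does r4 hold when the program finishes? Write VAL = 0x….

VAL = 0x2e

0: ✓ CMP  NZCV=1010
1: ✓ MOVLT  r1←0xf8
2: ✓ MOVLT  r4←0x2e
3: ✓ CMP  NZCV=0010
4: ✓ ADDCS  r5←0x17
5: · SUBLT
6: ✓ SUBGT  r0←0x15
7: ✓ CMP  NZCV=0010
8: · MOVCC
9: · MOVEQ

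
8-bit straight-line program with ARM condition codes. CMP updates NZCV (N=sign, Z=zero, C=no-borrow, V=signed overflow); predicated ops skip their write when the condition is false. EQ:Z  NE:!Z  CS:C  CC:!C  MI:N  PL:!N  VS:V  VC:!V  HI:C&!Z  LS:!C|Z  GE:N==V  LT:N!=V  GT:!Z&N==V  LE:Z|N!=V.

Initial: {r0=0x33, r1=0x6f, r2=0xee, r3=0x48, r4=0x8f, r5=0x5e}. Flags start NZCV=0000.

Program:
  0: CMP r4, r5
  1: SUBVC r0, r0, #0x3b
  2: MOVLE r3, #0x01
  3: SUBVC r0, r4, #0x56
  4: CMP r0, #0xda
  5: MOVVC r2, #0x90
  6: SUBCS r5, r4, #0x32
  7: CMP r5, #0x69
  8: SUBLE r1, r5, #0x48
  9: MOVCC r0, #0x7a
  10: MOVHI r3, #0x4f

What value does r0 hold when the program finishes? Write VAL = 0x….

0: ✓ CMP  NZCV=0011
1: · SUBVC
2: ✓ MOVLE  r3←0x01
3: · SUBVC
4: ✓ CMP  NZCV=0000
5: ✓ MOVVC  r2←0x90
6: · SUBCS
7: ✓ CMP  NZCV=1000
8: ✓ SUBLE  r1←0x16
9: ✓ MOVCC  r0←0x7a
10: · MOVHI

VAL = 0x7a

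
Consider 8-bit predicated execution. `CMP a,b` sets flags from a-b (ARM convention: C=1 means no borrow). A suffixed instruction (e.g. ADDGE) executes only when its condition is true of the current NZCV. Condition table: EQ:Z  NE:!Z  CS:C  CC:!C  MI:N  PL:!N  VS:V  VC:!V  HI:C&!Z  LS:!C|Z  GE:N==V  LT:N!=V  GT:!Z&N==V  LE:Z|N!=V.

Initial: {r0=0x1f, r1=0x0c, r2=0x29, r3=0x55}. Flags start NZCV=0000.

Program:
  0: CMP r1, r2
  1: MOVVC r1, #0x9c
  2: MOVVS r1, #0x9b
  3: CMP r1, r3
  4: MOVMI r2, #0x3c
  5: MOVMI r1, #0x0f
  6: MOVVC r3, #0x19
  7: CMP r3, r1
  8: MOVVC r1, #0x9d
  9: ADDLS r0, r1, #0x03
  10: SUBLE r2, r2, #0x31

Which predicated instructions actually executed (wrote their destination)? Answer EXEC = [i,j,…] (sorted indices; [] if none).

EXEC = [1,9]

[0] flags=1000 → (cmp)
[1] flags=1000 VC?T → r1=0x9c
[2] flags=1000 VS?F → skip
[3] flags=0011 → (cmp)
[4] flags=0011 MI?F → skip
[5] flags=0011 MI?F → skip
[6] flags=0011 VC?F → skip
[7] flags=1001 → (cmp)
[8] flags=1001 VC?F → skip
[9] flags=1001 LS?T → r0=0x9f
[10] flags=1001 LE?F → skip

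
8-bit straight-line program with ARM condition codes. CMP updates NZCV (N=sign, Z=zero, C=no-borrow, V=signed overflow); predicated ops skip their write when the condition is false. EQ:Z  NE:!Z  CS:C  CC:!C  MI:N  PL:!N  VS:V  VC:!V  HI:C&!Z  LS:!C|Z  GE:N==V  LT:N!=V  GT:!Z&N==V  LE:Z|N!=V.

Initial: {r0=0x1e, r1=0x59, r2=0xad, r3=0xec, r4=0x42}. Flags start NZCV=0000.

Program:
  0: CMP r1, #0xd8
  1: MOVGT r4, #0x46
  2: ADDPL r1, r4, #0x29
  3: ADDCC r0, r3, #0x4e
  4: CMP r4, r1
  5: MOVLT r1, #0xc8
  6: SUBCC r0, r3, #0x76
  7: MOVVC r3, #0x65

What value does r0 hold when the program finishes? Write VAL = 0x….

0: ✓ CMP  NZCV=1001
1: ✓ MOVGT  r4←0x46
2: · ADDPL
3: ✓ ADDCC  r0←0x3a
4: ✓ CMP  NZCV=1000
5: ✓ MOVLT  r1←0xc8
6: ✓ SUBCC  r0←0x76
7: ✓ MOVVC  r3←0x65

VAL = 0x76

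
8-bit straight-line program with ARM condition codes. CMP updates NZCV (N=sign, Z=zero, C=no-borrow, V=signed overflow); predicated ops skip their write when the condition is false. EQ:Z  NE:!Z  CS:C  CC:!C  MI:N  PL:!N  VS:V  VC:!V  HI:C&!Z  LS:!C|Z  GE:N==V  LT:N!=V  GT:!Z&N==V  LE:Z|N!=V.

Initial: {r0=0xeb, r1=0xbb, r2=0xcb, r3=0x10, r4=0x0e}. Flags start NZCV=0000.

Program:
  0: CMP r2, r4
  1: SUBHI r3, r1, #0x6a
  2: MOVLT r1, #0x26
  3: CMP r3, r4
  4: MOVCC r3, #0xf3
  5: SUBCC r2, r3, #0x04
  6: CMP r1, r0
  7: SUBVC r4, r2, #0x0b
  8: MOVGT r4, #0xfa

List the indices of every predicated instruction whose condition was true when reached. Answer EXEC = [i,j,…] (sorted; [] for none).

EXEC = [1,2,7,8]

0: ✓ CMP  NZCV=1010
1: ✓ SUBHI  r3←0x51
2: ✓ MOVLT  r1←0x26
3: ✓ CMP  NZCV=0010
4: · MOVCC
5: · SUBCC
6: ✓ CMP  NZCV=0000
7: ✓ SUBVC  r4←0xc0
8: ✓ MOVGT  r4←0xfa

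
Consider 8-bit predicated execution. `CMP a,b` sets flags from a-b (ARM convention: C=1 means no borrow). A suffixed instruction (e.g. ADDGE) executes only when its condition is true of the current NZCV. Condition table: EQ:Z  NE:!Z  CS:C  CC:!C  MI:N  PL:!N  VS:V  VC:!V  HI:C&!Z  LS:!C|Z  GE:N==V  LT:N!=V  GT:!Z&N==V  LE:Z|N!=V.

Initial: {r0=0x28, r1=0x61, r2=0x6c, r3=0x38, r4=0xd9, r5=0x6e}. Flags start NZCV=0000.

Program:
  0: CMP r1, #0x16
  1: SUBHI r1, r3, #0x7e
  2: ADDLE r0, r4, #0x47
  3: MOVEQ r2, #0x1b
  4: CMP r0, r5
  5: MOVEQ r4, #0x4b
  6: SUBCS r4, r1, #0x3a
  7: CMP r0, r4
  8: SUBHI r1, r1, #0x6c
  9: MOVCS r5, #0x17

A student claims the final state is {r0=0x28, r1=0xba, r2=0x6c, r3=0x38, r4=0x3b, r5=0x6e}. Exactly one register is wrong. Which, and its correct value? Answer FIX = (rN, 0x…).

0: ✓ CMP  NZCV=0010
1: ✓ SUBHI  r1←0xba
2: · ADDLE
3: · MOVEQ
4: ✓ CMP  NZCV=1000
5: · MOVEQ
6: · SUBCS
7: ✓ CMP  NZCV=0000
8: · SUBHI
9: · MOVCS

FIX = (r4, 0xd9)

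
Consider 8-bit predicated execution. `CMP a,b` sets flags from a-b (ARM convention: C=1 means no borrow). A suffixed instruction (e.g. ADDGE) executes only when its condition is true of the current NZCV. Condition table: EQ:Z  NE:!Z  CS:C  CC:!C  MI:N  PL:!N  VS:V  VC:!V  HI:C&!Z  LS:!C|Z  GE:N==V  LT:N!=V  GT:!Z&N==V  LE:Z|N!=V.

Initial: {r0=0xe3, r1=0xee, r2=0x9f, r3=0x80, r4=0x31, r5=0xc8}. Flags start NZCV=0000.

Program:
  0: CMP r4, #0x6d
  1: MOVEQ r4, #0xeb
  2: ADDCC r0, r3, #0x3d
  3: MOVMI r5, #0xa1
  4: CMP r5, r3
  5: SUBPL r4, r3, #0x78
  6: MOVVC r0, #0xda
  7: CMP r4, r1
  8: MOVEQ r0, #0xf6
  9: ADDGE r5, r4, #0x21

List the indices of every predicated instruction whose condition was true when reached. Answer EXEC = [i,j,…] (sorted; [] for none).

[0] flags=1000 → (cmp)
[1] flags=1000 EQ?F → skip
[2] flags=1000 CC?T → r0=0xbd
[3] flags=1000 MI?T → r5=0xa1
[4] flags=0010 → (cmp)
[5] flags=0010 PL?T → r4=0x08
[6] flags=0010 VC?T → r0=0xda
[7] flags=0000 → (cmp)
[8] flags=0000 EQ?F → skip
[9] flags=0000 GE?T → r5=0x29

EXEC = [2,3,5,6,9]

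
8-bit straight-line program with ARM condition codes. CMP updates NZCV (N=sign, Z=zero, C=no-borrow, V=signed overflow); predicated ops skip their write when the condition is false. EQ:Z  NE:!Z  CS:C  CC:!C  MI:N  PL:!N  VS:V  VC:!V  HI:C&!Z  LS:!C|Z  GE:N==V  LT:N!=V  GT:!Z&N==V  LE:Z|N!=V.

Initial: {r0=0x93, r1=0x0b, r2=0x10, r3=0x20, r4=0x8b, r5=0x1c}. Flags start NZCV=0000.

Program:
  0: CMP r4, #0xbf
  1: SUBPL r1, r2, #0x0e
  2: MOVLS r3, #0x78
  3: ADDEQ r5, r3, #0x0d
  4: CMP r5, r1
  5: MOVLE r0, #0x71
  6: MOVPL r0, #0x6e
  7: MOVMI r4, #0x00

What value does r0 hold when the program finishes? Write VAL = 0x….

VAL = 0x6e

[0] flags=1000 → (cmp)
[1] flags=1000 PL?F → skip
[2] flags=1000 LS?T → r3=0x78
[3] flags=1000 EQ?F → skip
[4] flags=0010 → (cmp)
[5] flags=0010 LE?F → skip
[6] flags=0010 PL?T → r0=0x6e
[7] flags=0010 MI?F → skip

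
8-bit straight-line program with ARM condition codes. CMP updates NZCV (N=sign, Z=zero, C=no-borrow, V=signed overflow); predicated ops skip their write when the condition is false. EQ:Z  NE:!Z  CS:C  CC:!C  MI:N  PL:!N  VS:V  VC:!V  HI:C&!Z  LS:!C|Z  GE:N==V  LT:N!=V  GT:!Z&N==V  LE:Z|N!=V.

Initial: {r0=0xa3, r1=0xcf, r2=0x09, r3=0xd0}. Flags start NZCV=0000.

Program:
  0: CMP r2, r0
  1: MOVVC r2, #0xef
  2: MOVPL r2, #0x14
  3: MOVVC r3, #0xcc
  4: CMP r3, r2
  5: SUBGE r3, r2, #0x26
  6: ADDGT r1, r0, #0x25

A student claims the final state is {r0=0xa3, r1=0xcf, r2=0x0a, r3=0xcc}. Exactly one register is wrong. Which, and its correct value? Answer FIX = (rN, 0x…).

0: ✓ CMP  NZCV=0000
1: ✓ MOVVC  r2←0xef
2: ✓ MOVPL  r2←0x14
3: ✓ MOVVC  r3←0xcc
4: ✓ CMP  NZCV=1010
5: · SUBGE
6: · ADDGT

FIX = (r2, 0x14)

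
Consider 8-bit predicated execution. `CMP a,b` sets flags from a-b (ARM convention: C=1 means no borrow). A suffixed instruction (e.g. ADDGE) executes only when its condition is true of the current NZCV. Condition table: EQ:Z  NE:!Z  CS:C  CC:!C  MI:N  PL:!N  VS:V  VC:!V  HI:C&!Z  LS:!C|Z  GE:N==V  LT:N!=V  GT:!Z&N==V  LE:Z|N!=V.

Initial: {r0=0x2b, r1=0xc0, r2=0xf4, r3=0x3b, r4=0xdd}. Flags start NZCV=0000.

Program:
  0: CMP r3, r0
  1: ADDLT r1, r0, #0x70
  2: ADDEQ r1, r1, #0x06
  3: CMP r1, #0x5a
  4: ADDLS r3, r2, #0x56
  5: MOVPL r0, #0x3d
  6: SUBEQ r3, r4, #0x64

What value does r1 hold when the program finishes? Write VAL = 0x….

[0] flags=0010 → (cmp)
[1] flags=0010 LT?F → skip
[2] flags=0010 EQ?F → skip
[3] flags=0011 → (cmp)
[4] flags=0011 LS?F → skip
[5] flags=0011 PL?T → r0=0x3d
[6] flags=0011 EQ?F → skip

VAL = 0xc0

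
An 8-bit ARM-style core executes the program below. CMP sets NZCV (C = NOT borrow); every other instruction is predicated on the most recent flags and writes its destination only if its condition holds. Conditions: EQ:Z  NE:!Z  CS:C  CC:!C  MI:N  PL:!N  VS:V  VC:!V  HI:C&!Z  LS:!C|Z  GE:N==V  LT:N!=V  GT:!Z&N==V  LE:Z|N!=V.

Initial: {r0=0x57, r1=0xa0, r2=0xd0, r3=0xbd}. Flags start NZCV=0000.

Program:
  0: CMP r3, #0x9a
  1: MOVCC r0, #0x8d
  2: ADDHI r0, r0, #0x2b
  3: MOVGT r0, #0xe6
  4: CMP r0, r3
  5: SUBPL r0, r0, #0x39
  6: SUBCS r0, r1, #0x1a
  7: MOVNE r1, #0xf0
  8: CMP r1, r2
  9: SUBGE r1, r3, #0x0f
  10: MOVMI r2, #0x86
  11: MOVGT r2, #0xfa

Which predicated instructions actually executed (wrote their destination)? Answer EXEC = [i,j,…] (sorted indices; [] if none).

EXEC = [2,3,5,6,7,9,11]

[0] flags=0010 → (cmp)
[1] flags=0010 CC?F → skip
[2] flags=0010 HI?T → r0=0x82
[3] flags=0010 GT?T → r0=0xe6
[4] flags=0010 → (cmp)
[5] flags=0010 PL?T → r0=0xad
[6] flags=0010 CS?T → r0=0x86
[7] flags=0010 NE?T → r1=0xf0
[8] flags=0010 → (cmp)
[9] flags=0010 GE?T → r1=0xae
[10] flags=0010 MI?F → skip
[11] flags=0010 GT?T → r2=0xfa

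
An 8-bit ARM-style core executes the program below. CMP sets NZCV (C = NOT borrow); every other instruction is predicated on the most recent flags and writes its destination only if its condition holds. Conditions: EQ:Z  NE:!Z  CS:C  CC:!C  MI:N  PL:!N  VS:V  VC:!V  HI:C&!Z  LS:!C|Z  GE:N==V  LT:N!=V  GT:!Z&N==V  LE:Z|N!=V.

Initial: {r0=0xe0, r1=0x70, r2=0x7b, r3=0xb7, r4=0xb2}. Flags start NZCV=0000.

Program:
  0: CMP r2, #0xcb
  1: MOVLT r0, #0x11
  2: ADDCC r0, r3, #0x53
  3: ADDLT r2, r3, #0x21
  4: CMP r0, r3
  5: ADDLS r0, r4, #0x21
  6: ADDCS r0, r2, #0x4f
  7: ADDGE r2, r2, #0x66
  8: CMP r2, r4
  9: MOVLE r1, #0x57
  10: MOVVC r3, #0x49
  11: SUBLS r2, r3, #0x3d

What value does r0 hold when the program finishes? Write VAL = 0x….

[0] flags=1001 → (cmp)
[1] flags=1001 LT?F → skip
[2] flags=1001 CC?T → r0=0x0a
[3] flags=1001 LT?F → skip
[4] flags=0000 → (cmp)
[5] flags=0000 LS?T → r0=0xd3
[6] flags=0000 CS?F → skip
[7] flags=0000 GE?T → r2=0xe1
[8] flags=0010 → (cmp)
[9] flags=0010 LE?F → skip
[10] flags=0010 VC?T → r3=0x49
[11] flags=0010 LS?F → skip

VAL = 0xd3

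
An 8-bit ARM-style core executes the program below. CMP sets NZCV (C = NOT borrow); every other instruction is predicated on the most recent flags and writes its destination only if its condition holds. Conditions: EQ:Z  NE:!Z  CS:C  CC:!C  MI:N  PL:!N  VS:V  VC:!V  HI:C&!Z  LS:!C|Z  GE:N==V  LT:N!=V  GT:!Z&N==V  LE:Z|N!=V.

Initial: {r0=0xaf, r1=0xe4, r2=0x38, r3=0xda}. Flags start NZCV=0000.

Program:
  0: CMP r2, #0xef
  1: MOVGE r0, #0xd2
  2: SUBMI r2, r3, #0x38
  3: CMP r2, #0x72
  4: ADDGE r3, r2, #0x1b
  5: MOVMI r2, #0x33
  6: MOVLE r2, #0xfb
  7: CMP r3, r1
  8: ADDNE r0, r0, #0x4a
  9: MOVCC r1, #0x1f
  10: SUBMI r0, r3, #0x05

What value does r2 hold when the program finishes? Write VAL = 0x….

VAL = 0xfb

0: ✓ CMP  NZCV=0000
1: ✓ MOVGE  r0←0xd2
2: · SUBMI
3: ✓ CMP  NZCV=1000
4: · ADDGE
5: ✓ MOVMI  r2←0x33
6: ✓ MOVLE  r2←0xfb
7: ✓ CMP  NZCV=1000
8: ✓ ADDNE  r0←0x1c
9: ✓ MOVCC  r1←0x1f
10: ✓ SUBMI  r0←0xd5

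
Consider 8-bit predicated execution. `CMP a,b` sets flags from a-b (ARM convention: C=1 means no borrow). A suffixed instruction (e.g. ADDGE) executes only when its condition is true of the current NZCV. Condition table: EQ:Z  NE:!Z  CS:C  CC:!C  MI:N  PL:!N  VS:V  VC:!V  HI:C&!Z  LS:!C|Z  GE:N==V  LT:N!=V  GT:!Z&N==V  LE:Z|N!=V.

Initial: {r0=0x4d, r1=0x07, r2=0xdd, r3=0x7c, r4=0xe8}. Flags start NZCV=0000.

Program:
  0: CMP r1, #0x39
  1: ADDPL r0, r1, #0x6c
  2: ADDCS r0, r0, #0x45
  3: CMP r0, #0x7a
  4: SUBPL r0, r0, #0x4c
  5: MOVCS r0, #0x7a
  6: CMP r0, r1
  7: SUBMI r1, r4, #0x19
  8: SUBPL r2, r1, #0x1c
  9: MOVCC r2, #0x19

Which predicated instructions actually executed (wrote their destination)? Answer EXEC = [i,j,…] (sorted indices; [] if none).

EXEC = [8]

[0] flags=1000 → (cmp)
[1] flags=1000 PL?F → skip
[2] flags=1000 CS?F → skip
[3] flags=1000 → (cmp)
[4] flags=1000 PL?F → skip
[5] flags=1000 CS?F → skip
[6] flags=0010 → (cmp)
[7] flags=0010 MI?F → skip
[8] flags=0010 PL?T → r2=0xeb
[9] flags=0010 CC?F → skip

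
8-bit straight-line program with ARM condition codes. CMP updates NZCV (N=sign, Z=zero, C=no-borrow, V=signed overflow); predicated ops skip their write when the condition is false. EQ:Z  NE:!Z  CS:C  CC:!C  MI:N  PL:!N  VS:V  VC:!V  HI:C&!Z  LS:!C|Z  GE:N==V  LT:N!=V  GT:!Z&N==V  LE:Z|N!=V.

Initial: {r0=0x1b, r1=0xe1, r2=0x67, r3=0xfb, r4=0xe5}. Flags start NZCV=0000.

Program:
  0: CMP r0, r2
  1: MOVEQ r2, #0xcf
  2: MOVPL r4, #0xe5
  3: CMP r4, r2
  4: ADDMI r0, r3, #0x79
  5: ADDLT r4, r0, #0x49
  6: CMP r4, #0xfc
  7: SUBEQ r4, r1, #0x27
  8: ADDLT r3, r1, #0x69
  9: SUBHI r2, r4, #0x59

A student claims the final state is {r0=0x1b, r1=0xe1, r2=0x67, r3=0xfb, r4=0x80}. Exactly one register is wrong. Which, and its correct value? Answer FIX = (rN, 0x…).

[0] flags=1000 → (cmp)
[1] flags=1000 EQ?F → skip
[2] flags=1000 PL?F → skip
[3] flags=0011 → (cmp)
[4] flags=0011 MI?F → skip
[5] flags=0011 LT?T → r4=0x64
[6] flags=0000 → (cmp)
[7] flags=0000 EQ?F → skip
[8] flags=0000 LT?F → skip
[9] flags=0000 HI?F → skip

FIX = (r4, 0x64)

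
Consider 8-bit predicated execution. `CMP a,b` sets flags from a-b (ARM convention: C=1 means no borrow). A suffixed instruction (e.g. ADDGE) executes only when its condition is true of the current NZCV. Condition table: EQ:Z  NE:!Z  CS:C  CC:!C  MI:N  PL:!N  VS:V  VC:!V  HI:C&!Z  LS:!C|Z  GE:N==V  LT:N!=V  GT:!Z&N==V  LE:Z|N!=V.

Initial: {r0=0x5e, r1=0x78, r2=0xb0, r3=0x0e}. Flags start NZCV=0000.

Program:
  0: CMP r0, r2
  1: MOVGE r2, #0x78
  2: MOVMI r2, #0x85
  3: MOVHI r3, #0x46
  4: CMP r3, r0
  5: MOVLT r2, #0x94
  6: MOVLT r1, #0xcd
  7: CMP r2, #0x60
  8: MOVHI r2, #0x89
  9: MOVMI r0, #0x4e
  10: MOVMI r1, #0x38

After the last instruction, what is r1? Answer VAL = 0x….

VAL = 0xcd

[0] flags=1001 → (cmp)
[1] flags=1001 GE?T → r2=0x78
[2] flags=1001 MI?T → r2=0x85
[3] flags=1001 HI?F → skip
[4] flags=1000 → (cmp)
[5] flags=1000 LT?T → r2=0x94
[6] flags=1000 LT?T → r1=0xcd
[7] flags=0011 → (cmp)
[8] flags=0011 HI?T → r2=0x89
[9] flags=0011 MI?F → skip
[10] flags=0011 MI?F → skip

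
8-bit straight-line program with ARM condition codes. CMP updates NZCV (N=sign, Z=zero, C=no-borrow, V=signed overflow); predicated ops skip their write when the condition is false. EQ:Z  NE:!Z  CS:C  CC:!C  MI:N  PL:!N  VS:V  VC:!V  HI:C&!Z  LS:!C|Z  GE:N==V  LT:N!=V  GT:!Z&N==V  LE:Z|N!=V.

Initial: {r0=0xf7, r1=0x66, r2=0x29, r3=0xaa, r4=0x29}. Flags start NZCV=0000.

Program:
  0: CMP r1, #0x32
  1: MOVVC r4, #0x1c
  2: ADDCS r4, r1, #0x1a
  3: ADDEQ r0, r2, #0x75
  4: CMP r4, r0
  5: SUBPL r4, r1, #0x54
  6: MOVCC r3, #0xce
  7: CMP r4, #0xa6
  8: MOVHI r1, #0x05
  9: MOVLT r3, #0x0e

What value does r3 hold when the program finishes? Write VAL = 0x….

VAL = 0x0e

[0] flags=0010 → (cmp)
[1] flags=0010 VC?T → r4=0x1c
[2] flags=0010 CS?T → r4=0x80
[3] flags=0010 EQ?F → skip
[4] flags=1000 → (cmp)
[5] flags=1000 PL?F → skip
[6] flags=1000 CC?T → r3=0xce
[7] flags=1000 → (cmp)
[8] flags=1000 HI?F → skip
[9] flags=1000 LT?T → r3=0x0e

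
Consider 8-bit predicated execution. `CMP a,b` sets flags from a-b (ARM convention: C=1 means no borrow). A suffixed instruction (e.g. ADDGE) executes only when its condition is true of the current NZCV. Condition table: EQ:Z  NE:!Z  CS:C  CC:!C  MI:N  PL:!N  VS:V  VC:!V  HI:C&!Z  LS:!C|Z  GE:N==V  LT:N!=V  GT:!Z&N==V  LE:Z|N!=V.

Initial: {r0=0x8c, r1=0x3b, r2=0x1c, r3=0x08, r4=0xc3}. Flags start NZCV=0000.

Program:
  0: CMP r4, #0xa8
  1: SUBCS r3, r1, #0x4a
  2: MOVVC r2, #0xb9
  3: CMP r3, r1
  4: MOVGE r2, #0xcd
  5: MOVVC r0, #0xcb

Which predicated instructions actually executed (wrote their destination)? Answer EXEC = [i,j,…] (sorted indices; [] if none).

[0] flags=0010 → (cmp)
[1] flags=0010 CS?T → r3=0xf1
[2] flags=0010 VC?T → r2=0xb9
[3] flags=1010 → (cmp)
[4] flags=1010 GE?F → skip
[5] flags=1010 VC?T → r0=0xcb

EXEC = [1,2,5]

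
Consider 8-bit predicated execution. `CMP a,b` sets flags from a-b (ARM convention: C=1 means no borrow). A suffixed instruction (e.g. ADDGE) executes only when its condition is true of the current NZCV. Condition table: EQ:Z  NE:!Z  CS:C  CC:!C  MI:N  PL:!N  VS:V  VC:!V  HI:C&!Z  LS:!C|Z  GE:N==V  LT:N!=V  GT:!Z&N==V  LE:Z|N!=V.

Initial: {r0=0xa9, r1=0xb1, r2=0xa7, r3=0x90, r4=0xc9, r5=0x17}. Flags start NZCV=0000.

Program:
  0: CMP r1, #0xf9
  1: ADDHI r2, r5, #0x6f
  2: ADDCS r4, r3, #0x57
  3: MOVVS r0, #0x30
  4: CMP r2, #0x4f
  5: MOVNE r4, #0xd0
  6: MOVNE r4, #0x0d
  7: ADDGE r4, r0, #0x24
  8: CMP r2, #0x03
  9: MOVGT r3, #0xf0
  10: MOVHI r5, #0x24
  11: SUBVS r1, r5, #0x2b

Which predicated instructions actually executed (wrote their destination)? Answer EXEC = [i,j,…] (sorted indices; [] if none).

[0] flags=1000 → (cmp)
[1] flags=1000 HI?F → skip
[2] flags=1000 CS?F → skip
[3] flags=1000 VS?F → skip
[4] flags=0011 → (cmp)
[5] flags=0011 NE?T → r4=0xd0
[6] flags=0011 NE?T → r4=0x0d
[7] flags=0011 GE?F → skip
[8] flags=1010 → (cmp)
[9] flags=1010 GT?F → skip
[10] flags=1010 HI?T → r5=0x24
[11] flags=1010 VS?F → skip

EXEC = [5,6,10]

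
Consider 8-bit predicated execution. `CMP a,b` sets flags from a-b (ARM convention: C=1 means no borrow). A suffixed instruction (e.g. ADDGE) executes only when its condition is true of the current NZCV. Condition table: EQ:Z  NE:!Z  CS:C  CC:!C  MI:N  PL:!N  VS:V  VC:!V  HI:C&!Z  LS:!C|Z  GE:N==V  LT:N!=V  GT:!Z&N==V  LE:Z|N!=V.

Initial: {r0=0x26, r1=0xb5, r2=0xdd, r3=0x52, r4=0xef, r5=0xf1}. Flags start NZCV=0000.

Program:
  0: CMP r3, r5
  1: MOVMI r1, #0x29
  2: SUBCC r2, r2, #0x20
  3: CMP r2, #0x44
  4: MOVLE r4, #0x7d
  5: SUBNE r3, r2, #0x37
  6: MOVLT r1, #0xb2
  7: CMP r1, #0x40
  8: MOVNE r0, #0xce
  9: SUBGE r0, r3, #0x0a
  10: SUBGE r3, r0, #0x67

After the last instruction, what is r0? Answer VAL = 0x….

VAL = 0xce

[0] flags=0000 → (cmp)
[1] flags=0000 MI?F → skip
[2] flags=0000 CC?T → r2=0xbd
[3] flags=0011 → (cmp)
[4] flags=0011 LE?T → r4=0x7d
[5] flags=0011 NE?T → r3=0x86
[6] flags=0011 LT?T → r1=0xb2
[7] flags=0011 → (cmp)
[8] flags=0011 NE?T → r0=0xce
[9] flags=0011 GE?F → skip
[10] flags=0011 GE?F → skip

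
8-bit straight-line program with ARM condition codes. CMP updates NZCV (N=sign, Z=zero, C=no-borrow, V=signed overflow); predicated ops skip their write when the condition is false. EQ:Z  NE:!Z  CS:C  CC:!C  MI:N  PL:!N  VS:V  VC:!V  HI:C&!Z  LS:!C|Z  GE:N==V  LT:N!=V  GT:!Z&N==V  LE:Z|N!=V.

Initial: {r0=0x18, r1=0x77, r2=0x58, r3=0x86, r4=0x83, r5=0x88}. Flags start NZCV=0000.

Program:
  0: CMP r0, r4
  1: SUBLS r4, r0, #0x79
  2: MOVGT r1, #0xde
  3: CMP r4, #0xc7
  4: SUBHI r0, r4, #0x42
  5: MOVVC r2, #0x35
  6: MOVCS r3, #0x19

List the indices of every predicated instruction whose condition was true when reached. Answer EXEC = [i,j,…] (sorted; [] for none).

EXEC = [1,2,5]

[0] flags=1001 → (cmp)
[1] flags=1001 LS?T → r4=0x9f
[2] flags=1001 GT?T → r1=0xde
[3] flags=1000 → (cmp)
[4] flags=1000 HI?F → skip
[5] flags=1000 VC?T → r2=0x35
[6] flags=1000 CS?F → skip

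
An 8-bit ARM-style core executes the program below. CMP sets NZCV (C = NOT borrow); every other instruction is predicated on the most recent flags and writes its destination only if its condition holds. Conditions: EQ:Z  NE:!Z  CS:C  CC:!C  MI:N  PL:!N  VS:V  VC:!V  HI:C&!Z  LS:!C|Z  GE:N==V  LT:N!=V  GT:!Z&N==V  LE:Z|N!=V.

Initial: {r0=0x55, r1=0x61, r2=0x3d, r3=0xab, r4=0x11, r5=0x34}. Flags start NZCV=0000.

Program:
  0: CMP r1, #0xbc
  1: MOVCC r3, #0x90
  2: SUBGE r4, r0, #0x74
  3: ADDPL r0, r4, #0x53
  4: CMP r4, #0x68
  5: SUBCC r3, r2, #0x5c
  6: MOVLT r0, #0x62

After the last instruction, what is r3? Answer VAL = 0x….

VAL = 0x90

0: ✓ CMP  NZCV=1001
1: ✓ MOVCC  r3←0x90
2: ✓ SUBGE  r4←0xe1
3: · ADDPL
4: ✓ CMP  NZCV=0011
5: · SUBCC
6: ✓ MOVLT  r0←0x62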